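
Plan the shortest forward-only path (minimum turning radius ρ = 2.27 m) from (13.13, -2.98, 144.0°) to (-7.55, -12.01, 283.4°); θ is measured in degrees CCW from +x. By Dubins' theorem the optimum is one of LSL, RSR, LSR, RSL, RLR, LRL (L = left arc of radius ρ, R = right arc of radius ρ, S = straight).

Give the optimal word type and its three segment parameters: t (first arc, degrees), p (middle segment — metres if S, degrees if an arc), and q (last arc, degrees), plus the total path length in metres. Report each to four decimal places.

Let ψ = atan2(Δy, Δx) = atan2(-9.03, -20.68) = -156.4113° be the start→goal bearing.
Normalize: d = |goal − start| / ρ = 22.565533/2.27 = 9.940764, α = (θ_start − ψ) mod 360° = 300.4113° = 5.243167 rad, β = (θ_goal − ψ) mod 360° = 79.8113° = 1.392971 rad.
Common terms: sin α = -0.862414, cos α = 0.506204, sin β = 0.984231, cos β = 0.176890, cos(α−β) = -0.759271, d² = 98.818782. Work in radians in the unit-radius frame; every candidate has L = ρ·(t + p + q).
LSL: p² = 2 + d² − 2cos(α−β) + 2d(sin α − sin β) = 65.623217; p = √p² = 8.100816; φ = atan2(cos β − cos α, d + sin α − sin β) = -0.040663 rad; t = (φ − α) mod 2π = 0.999355 rad, q = (β − φ) mod 2π = 1.433634 rad → L = 2.27·(0.999355 + 8.100816 + 1.433634) = 2.27·10.533805 = 23.911737 m
RSR: p² = 2 + d² − 2cos(α−β) + 2d(sin β − sin α) = 139.051431; p = √p² = 11.792007; φ = atan2(cos α − cos β, d − sin α + sin β) = 0.027931 rad; t = (α − φ) mod 2π = 5.215236 rad, q = (φ − β) mod 2π = 4.918145 rad → L = 2.27·(5.215236 + 11.792007 + 4.918145) = 2.27·21.925389 = 49.770632 m
LSR: p² = d² − 2 + 2cos(α−β) + 2d(sin α + sin β) = 97.722148; p = √p² = 9.885451; φ = atan2(−cos α − cos β, d + sin α + sin β) − atan2(−2, p) = 0.131842 rad; t = (φ − α) mod 2π = 1.171861 rad, q = (φ − β) mod 2π = 5.022057 rad → L = 2.27·(1.171861 + 9.885451 + 5.022057) = 2.27·16.079369 = 36.500168 m
RSL: p² = d² − 2 + 2cos(α−β) − 2d(sin α + sin β) = 92.878330; p = √p² = 9.637340; φ = atan2(cos α + cos β, d − sin α − sin β) − atan2(2, p) = -0.135165 rad; t = (α − φ) mod 2π = 5.378331 rad, q = (β − φ) mod 2π = 1.528135 rad → L = 2.27·(5.378331 + 9.637340 + 1.528135) = 2.27·16.543807 = 37.554442 m
RLR: c = (6 − d² + 2cos(α−β) + 2d(sin α − sin β))/8 = -16.381429, |c| > 1 → infeasible
LRL: c = (6 − d² + 2cos(α−β) − 2d(sin α − sin β))/8 = -7.202902, |c| > 1 → infeasible
Shortest: LSL with L = 23.911737 m ≈ 23.9117 m
Convert LSL to answer units (arcs ×180/π): t = 0.999355·180/π = 57.2588°, p = ρ·p = 2.27·8.100816 = 18.3889 m, q = 1.433634·180/π = 82.1412°, L = 23.9117 m.

LSL: t = 57.2588°, p = 18.3889 m, q = 82.1412°, L = 23.9117 m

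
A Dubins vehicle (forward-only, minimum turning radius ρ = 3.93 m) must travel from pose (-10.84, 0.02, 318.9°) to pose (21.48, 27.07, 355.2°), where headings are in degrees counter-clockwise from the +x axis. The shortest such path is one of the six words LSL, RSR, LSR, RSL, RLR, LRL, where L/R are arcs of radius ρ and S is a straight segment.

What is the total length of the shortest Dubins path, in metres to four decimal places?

Let ψ = atan2(Δy, Δx) = atan2(27.05, 32.32) = 39.9274° be the start→goal bearing.
Normalize: d = |goal − start| / ρ = 42.145995/3.93 = 10.724172, α = (θ_start − ψ) mod 360° = 278.9726° = 4.868990 rad, β = (θ_goal − ψ) mod 360° = 315.2726° = 5.502545 rad.
Common terms: sin α = -0.987763, cos α = 0.155962, sin β = -0.703735, cos β = 0.710463, cos(α−β) = 0.805928, d² = 115.007860. Work in radians in the unit-radius frame; every candidate has L = ρ·(t + p + q).
LSL: p² = 2 + d² − 2cos(α−β) + 2d(sin α − sin β) = 109.304066; p = √p² = 10.454858; φ = atan2(cos β − cos α, d + sin α − sin β) = 0.053063 rad; t = (φ − α) mod 2π = 1.467258 rad, q = (β − φ) mod 2π = 5.449482 rad → L = 3.93·(1.467258 + 10.454858 + 5.449482) = 3.93·17.371598 = 68.270381 m
RSR: p² = 2 + d² − 2cos(α−β) + 2d(sin β − sin α) = 121.487942; p = √p² = 11.022157; φ = atan2(cos α − cos β, d − sin α + sin β) = -0.050329 rad; t = (α − φ) mod 2π = 4.919319 rad, q = (φ − β) mod 2π = 0.730312 rad → L = 3.93·(4.919319 + 11.022157 + 0.730312) = 3.93·16.671788 = 65.520125 m
LSR: p² = d² − 2 + 2cos(α−β) + 2d(sin α + sin β) = 78.339891; p = √p² = 8.850982; φ = atan2(−cos α − cos β, d + sin α + sin β) − atan2(−2, p) = 0.126603 rad; t = (φ − α) mod 2π = 1.540798 rad, q = (φ − β) mod 2π = 0.907243 rad → L = 3.93·(1.540798 + 8.850982 + 0.907243) = 3.93·11.299024 = 44.405164 m
RSL: p² = d² − 2 + 2cos(α−β) − 2d(sin α + sin β) = 150.899542; p = √p² = 12.284117; φ = atan2(cos α + cos β, d − sin α − sin β) − atan2(2, p) = -0.091724 rad; t = (α − φ) mod 2π = 4.960714 rad, q = (β − φ) mod 2π = 5.594269 rad → L = 3.93·(4.960714 + 12.284117 + 5.594269) = 3.93·22.839100 = 89.757663 m
RLR: c = (6 − d² + 2cos(α−β) + 2d(sin α − sin β))/8 = -14.185993, |c| > 1 → infeasible
LRL: c = (6 − d² + 2cos(α−β) − 2d(sin α − sin β))/8 = -12.663008, |c| > 1 → infeasible
Shortest: LSR with L = 44.405164 m ≈ 44.4052 m

44.4052 m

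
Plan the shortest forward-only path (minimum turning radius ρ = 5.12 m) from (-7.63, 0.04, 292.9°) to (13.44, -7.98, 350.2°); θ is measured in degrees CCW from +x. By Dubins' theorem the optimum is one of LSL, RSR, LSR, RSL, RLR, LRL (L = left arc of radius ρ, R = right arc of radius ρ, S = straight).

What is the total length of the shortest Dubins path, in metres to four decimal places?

Let ψ = atan2(Δy, Δx) = atan2(-8.02, 21.07) = -20.8386° be the start→goal bearing.
Normalize: d = |goal − start| / ρ = 22.544740/5.12 = 4.403270, α = (θ_start − ψ) mod 360° = 313.7386° = 5.475772 rad, β = (θ_goal − ψ) mod 360° = 11.0386° = 0.192660 rad.
Common terms: sin α = -0.722501, cos α = 0.691370, sin β = 0.191471, cos β = 0.981498, cos(α−β) = 0.540240, d² = 19.388783. Work in radians in the unit-radius frame; every candidate has L = ρ·(t + p + q).
LSL: p² = 2 + d² − 2cos(α−β) + 2d(sin α − sin β) = 12.259372; p = √p² = 3.501339; φ = atan2(cos β − cos α, d + sin α − sin β) = 0.082957 rad; t = (φ − α) mod 2π = 0.890371 rad, q = (β − φ) mod 2π = 0.109703 rad → L = 5.12·(0.890371 + 3.501339 + 0.109703) = 5.12·4.501412 = 23.047231 m
RSR: p² = 2 + d² − 2cos(α−β) + 2d(sin β − sin α) = 28.357231; p = √p² = 5.325151; φ = atan2(cos α − cos β, d − sin α + sin β) = -0.054510 rad; t = (α − φ) mod 2π = 5.530282 rad, q = (φ − β) mod 2π = 6.036015 rad → L = 5.12·(5.530282 + 5.325151 + 6.036015) = 5.12·16.891448 = 86.484213 m
LSR: p² = d² − 2 + 2cos(α−β) + 2d(sin α + sin β) = 13.792722; p = √p² = 3.713855; φ = atan2(−cos α − cos β, d + sin α + sin β) − atan2(−2, p) = 0.086192 rad; t = (φ − α) mod 2π = 0.893605 rad, q = (φ − β) mod 2π = 6.176717 rad → L = 5.12·(0.893605 + 3.713855 + 6.176717) = 5.12·10.784177 = 55.214987 m
RSL: p² = d² − 2 + 2cos(α−β) − 2d(sin α + sin β) = 23.145804; p = √p² = 4.811009; φ = atan2(cos α + cos β, d − sin α − sin β) − atan2(2, p) = -0.067111 rad; t = (α − φ) mod 2π = 5.542883 rad, q = (β − φ) mod 2π = 0.259771 rad → L = 5.12·(5.542883 + 4.811009 + 0.259771) = 5.12·10.613663 = 54.341956 m
RLR: c = (6 − d² + 2cos(α−β) + 2d(sin α − sin β))/8 = -2.544654, |c| > 1 → infeasible
LRL: c = (6 − d² + 2cos(α−β) − 2d(sin α − sin β))/8 = -0.532422; p = 2π − arccos c = 4.150930 rad; φ = atan2(cos β − cos α, d + sin α − sin β) = 0.082957 rad; t = (φ − α + p/2) mod 2π = 2.965836 rad, q = (β − α − t + p) mod 2π = 2.185168 rad → L = 5.12·(2.965836 + 4.150930 + 2.185168) = 5.12·9.301934 = 47.625903 m
Shortest: LSL with L = 23.047231 m ≈ 23.0472 m

23.0472 m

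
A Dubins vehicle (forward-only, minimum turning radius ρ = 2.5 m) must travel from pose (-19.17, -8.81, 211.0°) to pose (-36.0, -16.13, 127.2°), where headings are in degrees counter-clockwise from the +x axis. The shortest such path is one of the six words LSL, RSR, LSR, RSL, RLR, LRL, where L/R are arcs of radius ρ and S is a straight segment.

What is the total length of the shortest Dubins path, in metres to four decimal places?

19.3681 m

Let ψ = atan2(Δy, Δx) = atan2(-7.32, -16.83) = -156.4940° be the start→goal bearing.
Normalize: d = |goal − start| / ρ = 18.352964/2.5 = 7.341186, α = (θ_start − ψ) mod 360° = 7.4940° = 0.130794 rad, β = (θ_goal − ψ) mod 360° = 283.6940° = 4.951394 rad.
Common terms: sin α = 0.130422, cos α = 0.991459, sin β = -0.971574, cos β = 0.236736, cos(α−β) = 0.107999, d² = 53.893008. Work in radians in the unit-radius frame; every candidate has L = ρ·(t + p + q).
LSL: p² = 2 + d² − 2cos(α−β) + 2d(sin α − sin β) = 71.856921; p = √p² = 8.476846; φ = atan2(cos β − cos α, d + sin α − sin β) = -0.089151 rad; t = (φ − α) mod 2π = 6.063239 rad, q = (β − φ) mod 2π = 5.040545 rad → L = 2.5·(6.063239 + 8.476846 + 5.040545) = 2.5·19.580631 = 48.951577 m
RSR: p² = 2 + d² − 2cos(α−β) + 2d(sin β − sin α) = 39.497097; p = √p² = 6.284672; φ = atan2(cos α − cos β, d − sin α + sin β) = 0.120380 rad; t = (α − φ) mod 2π = 0.010414 rad, q = (φ − β) mod 2π = 1.452172 rad → L = 2.5·(0.010414 + 6.284672 + 1.452172) = 2.5·7.747258 = 19.368144 m
LSR: p² = d² − 2 + 2cos(α−β) + 2d(sin α + sin β) = 39.758896; p = √p² = 6.305466; φ = atan2(−cos α − cos β, d + sin α + sin β) − atan2(−2, p) = 0.120397 rad; t = (φ − α) mod 2π = 6.272788 rad, q = (φ − β) mod 2π = 1.452189 rad → L = 2.5·(6.272788 + 6.305466 + 1.452189) = 2.5·14.030442 = 35.076106 m
RSL: p² = d² − 2 + 2cos(α−β) − 2d(sin α + sin β) = 64.459117; p = √p² = 8.028644; φ = atan2(cos α + cos β, d − sin α − sin β) − atan2(2, p) = -0.095148 rad; t = (α − φ) mod 2π = 0.225943 rad, q = (β − φ) mod 2π = 5.046542 rad → L = 2.5·(0.225943 + 8.028644 + 5.046542) = 2.5·13.301128 = 33.252820 m
RLR: c = (6 − d² + 2cos(α−β) + 2d(sin α − sin β))/8 = -3.937137, |c| > 1 → infeasible
LRL: c = (6 − d² + 2cos(α−β) − 2d(sin α − sin β))/8 = -7.982115, |c| > 1 → infeasible
Shortest: RSR with L = 19.368144 m ≈ 19.3681 m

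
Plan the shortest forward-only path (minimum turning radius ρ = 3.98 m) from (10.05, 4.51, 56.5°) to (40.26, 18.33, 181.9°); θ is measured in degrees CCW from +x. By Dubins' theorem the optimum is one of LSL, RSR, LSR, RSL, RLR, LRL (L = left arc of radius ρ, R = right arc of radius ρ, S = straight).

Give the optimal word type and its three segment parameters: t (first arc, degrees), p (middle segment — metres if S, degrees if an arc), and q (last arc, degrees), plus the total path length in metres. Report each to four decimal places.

Let ψ = atan2(Δy, Δx) = atan2(13.82, 30.21) = 24.5824° be the start→goal bearing.
Normalize: d = |goal − start| / ρ = 33.221025/3.98 = 8.346991, α = (θ_start − ψ) mod 360° = 31.9176° = 0.557067 rad, β = (θ_goal − ψ) mod 360° = 157.3176° = 2.745710 rad.
Common terms: sin α = 0.528699, cos α = 0.848809, sin β = 0.385623, cos β = -0.922657, cos(α−β) = -0.579281, d² = 69.672262. Work in radians in the unit-radius frame; every candidate has L = ρ·(t + p + q).
LSL: p² = 2 + d² − 2cos(α−β) + 2d(sin α − sin β) = 75.219336; p = √p² = 8.672908; φ = atan2(cos β − cos α, d + sin α − sin β) = -0.205700 rad; t = (φ − α) mod 2π = 5.520418 rad, q = (β − φ) mod 2π = 2.951410 rad → L = 3.98·(5.520418 + 8.672908 + 2.951410) = 3.98·17.144736 = 68.236051 m
RSR: p² = 2 + d² − 2cos(α−β) + 2d(sin β − sin α) = 70.442313; p = √p² = 8.392992; φ = atan2(cos α − cos β, d − sin α + sin β) = 0.212664 rad; t = (α − φ) mod 2π = 0.344403 rad, q = (φ − β) mod 2π = 3.750140 rad → L = 3.98·(0.344403 + 8.392992 + 3.750140) = 3.98·12.487534 = 49.700387 m
LSR: p² = d² − 2 + 2cos(α−β) + 2d(sin α + sin β) = 81.777371; p = √p² = 9.043084; φ = atan2(−cos α − cos β, d + sin α + sin β) − atan2(−2, p) = 0.225633 rad; t = (φ − α) mod 2π = 5.951752 rad, q = (φ − β) mod 2π = 3.763109 rad → L = 3.98·(5.951752 + 9.043084 + 3.763109) = 3.98·18.757944 = 74.656619 m
RSL: p² = d² − 2 + 2cos(α−β) − 2d(sin α + sin β) = 51.250029; p = √p² = 7.158913; φ = atan2(cos α + cos β, d − sin α − sin β) − atan2(2, p) = -0.282361 rad; t = (α − φ) mod 2π = 0.839429 rad, q = (β − φ) mod 2π = 3.028071 rad → L = 3.98·(0.839429 + 7.158913 + 3.028071) = 3.98·11.026412 = 43.885121 m
RLR: c = (6 − d² + 2cos(α−β) + 2d(sin α − sin β))/8 = -7.805289, |c| > 1 → infeasible
LRL: c = (6 − d² + 2cos(α−β) − 2d(sin α − sin β))/8 = -8.402417, |c| > 1 → infeasible
Shortest: RSL with L = 43.885121 m ≈ 43.8851 m
Convert RSL to answer units (arcs ×180/π): t = 0.839429·180/π = 48.0957°, p = ρ·p = 3.98·7.158913 = 28.4925 m, q = 3.028071·180/π = 173.4957°, L = 43.8851 m.

RSL: t = 48.0957°, p = 28.4925 m, q = 173.4957°, L = 43.8851 m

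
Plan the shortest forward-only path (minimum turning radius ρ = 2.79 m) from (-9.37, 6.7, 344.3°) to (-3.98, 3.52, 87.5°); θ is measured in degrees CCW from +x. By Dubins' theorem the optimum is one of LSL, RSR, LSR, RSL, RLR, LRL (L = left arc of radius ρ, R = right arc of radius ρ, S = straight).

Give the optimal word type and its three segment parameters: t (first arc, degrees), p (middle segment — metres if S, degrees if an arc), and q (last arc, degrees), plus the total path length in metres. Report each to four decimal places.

Let ψ = atan2(Δy, Δx) = atan2(-3.18, 5.39) = -30.5398° be the start→goal bearing.
Normalize: d = |goal − start| / ρ = 6.258155/2.79 = 2.243066, α = (θ_start − ψ) mod 360° = 14.8398° = 0.259004 rad, β = (θ_goal − ψ) mod 360° = 118.0398° = 2.060183 rad.
Common terms: sin α = 0.256118, cos α = 0.966646, sin β = 0.882621, cos β = -0.470085, cos(α−β) = -0.228351, d² = 5.031346. Work in radians in the unit-radius frame; every candidate has L = ρ·(t + p + q).
LSL: p² = 2 + d² − 2cos(α−β) + 2d(sin α − sin β) = 4.677470; p = √p² = 2.162746; φ = atan2(cos β − cos α, d + sin α − sin β) = -0.726568 rad; t = (φ − α) mod 2π = 5.297613 rad, q = (β − φ) mod 2π = 2.786752 rad → L = 2.79·(5.297613 + 2.162746 + 2.786752) = 2.79·10.247111 = 28.589440 m
RSR: p² = 2 + d² − 2cos(α−β) + 2d(sin β − sin α) = 10.298626; p = √p² = 3.209147; φ = atan2(cos α − cos β, d − sin α + sin β) = 0.464190 rad; t = (α − φ) mod 2π = 6.077999 rad, q = (φ − β) mod 2π = 4.687192 rad → L = 2.79·(6.077999 + 3.209147 + 4.687192) = 2.79·13.974338 = 38.988403 m
LSR: p² = d² − 2 + 2cos(α−β) + 2d(sin α + sin β) = 7.683177; p = √p² = 2.771854; φ = atan2(−cos α − cos β, d + sin α + sin β) − atan2(−2, p) = 0.479244 rad; t = (φ − α) mod 2π = 0.220241 rad, q = (φ − β) mod 2π = 4.702246 rad → L = 2.79·(0.220241 + 2.771854 + 4.702246) = 2.79·7.694341 = 21.467213 m
RSL: p² = d² − 2 + 2cos(α−β) − 2d(sin α + sin β) = -2.533888 < 0 → infeasible
RLR: c = (6 − d² + 2cos(α−β) + 2d(sin α − sin β))/8 = -0.287328; p = 2π − arccos c = 4.420953 rad; φ = atan2(cos α − cos β, d − sin α + sin β) = 0.464190 rad; t = (α − φ + p/2) mod 2π = 2.005290 rad, q = (α − β − t + p) mod 2π = 0.614483 rad → L = 2.79·(2.005290 + 4.420953 + 0.614483) = 2.79·7.040726 = 19.643625 m
LRL: c = (6 − d² + 2cos(α−β) − 2d(sin α − sin β))/8 = 0.415316; p = 2π − arccos c = 5.140679 rad; φ = atan2(cos β − cos α, d + sin α − sin β) = -0.726568 rad; t = (φ − α + p/2) mod 2π = 1.584768 rad, q = (β − α − t + p) mod 2π = 5.357092 rad → L = 2.79·(1.584768 + 5.140679 + 5.357092) = 2.79·12.082539 = 33.710283 m
Shortest: RLR with L = 19.643625 m ≈ 19.6436 m
Convert RLR to answer units (arcs ×180/π): t = 2.005290·180/π = 114.8947°, p = 4.420953·180/π = 253.3019°, q = 0.614483·180/π = 35.2073°, L = 19.6436 m.

RLR: t = 114.8947°, p = 253.3019°, q = 35.2073°, L = 19.6436 m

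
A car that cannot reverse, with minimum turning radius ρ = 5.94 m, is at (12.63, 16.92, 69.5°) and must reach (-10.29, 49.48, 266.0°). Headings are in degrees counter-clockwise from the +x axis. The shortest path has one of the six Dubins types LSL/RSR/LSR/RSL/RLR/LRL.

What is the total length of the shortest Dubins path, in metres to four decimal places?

52.5367 m

Let ψ = atan2(Δy, Δx) = atan2(32.56, -22.92) = 125.1429° be the start→goal bearing.
Normalize: d = |goal − start| / ρ = 39.818086/5.94 = 6.703382, α = (θ_start − ψ) mod 360° = 304.3571° = 5.312033 rad, β = (θ_goal − ψ) mod 360° = 140.8571° = 2.458420 rad.
Common terms: sin α = -0.825536, cos α = 0.564349, sin β = 0.631257, cos β = -0.775574, cos(α−β) = -0.958820, d² = 44.935324. Work in radians in the unit-radius frame; every candidate has L = ρ·(t + p + q).
LSL: p² = 2 + d² − 2cos(α−β) + 2d(sin α − sin β) = 29.322082; p = √p² = 5.414987; φ = atan2(cos β − cos α, d + sin α − sin β) = -0.250045 rad; t = (φ − α) mod 2π = 0.721107 rad, q = (β − φ) mod 2π = 2.708465 rad → L = 5.94·(0.721107 + 5.414987 + 2.708465) = 5.94·8.844559 = 52.536679 m
RSR: p² = 2 + d² − 2cos(α−β) + 2d(sin β − sin α) = 68.383845; p = √p² = 8.269453; φ = atan2(cos α − cos β, d − sin α + sin β) = 0.162750 rad; t = (α − φ) mod 2π = 5.149283 rad, q = (φ − β) mod 2π = 3.987516 rad → L = 5.94·(5.149283 + 8.269453 + 3.987516) = 5.94·17.406251 = 103.393132 m
LSR: p² = d² − 2 + 2cos(α−β) + 2d(sin α + sin β) = 38.413025; p = √p² = 6.197824; φ = atan2(−cos α − cos β, d + sin α + sin β) − atan2(−2, p) = 0.344584 rad; t = (φ − α) mod 2π = 1.315736 rad, q = (φ − β) mod 2π = 4.169349 rad → L = 5.94·(1.315736 + 6.197824 + 4.169349) = 5.94·11.682910 = 69.396482 m
RSL: p² = d² − 2 + 2cos(α−β) − 2d(sin α + sin β) = 43.622345; p = √p² = 6.604721; φ = atan2(cos α + cos β, d − sin α − sin β) − atan2(2, p) = -0.324649 rad; t = (α − φ) mod 2π = 5.636683 rad, q = (β − φ) mod 2π = 2.783069 rad → L = 5.94·(5.636683 + 6.604721 + 2.783069) = 5.94·15.024473 = 89.245371 m
RLR: c = (6 − d² + 2cos(α−β) + 2d(sin α − sin β))/8 = -7.547981, |c| > 1 → infeasible
LRL: c = (6 − d² + 2cos(α−β) − 2d(sin α − sin β))/8 = -2.665260, |c| > 1 → infeasible
Shortest: LSL with L = 52.536679 m ≈ 52.5367 m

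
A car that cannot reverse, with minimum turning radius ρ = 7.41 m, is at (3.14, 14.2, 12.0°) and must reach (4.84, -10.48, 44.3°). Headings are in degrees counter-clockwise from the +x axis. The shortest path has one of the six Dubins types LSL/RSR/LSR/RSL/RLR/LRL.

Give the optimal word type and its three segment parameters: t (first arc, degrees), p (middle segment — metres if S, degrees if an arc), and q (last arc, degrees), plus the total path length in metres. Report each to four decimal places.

Let ψ = atan2(Δy, Δx) = atan2(-24.68, 1.70) = -86.0596° be the start→goal bearing.
Normalize: d = |goal − start| / ρ = 24.738480/7.41 = 3.338526, α = (θ_start − ψ) mod 360° = 98.0596° = 1.711463 rad, β = (θ_goal − ψ) mod 360° = 130.3596° = 2.275204 rad.
Common terms: sin α = 0.990123, cos α = -0.140203, sin β = 0.761995, cos β = -0.647583, cos(α−β) = 0.845262, d² = 11.145758. Work in radians in the unit-radius frame; every candidate has L = ρ·(t + p + q).
LSL: p² = 2 + d² − 2cos(α−β) + 2d(sin α − sin β) = 12.978454; p = √p² = 3.602562; φ = atan2(cos β − cos α, d + sin α − sin β) = -0.141308 rad; t = (φ − α) mod 2π = 4.430414 rad, q = (β − φ) mod 2π = 2.416512 rad → L = 7.41·(4.430414 + 3.602562 + 2.416512) = 7.41·10.449489 = 77.430712 m
RSR: p² = 2 + d² − 2cos(α−β) + 2d(sin β − sin α) = 9.932014; p = √p² = 3.151510; φ = atan2(cos α − cos β, d − sin α + sin β) = 0.161699 rad; t = (α − φ) mod 2π = 1.549763 rad, q = (φ − β) mod 2π = 4.169681 rad → L = 7.41·(1.549763 + 3.151510 + 4.169681) = 7.41·8.870954 = 65.733768 m
LSR: p² = d² − 2 + 2cos(α−β) + 2d(sin α + sin β) = 22.535266; p = √p² = 4.747132; φ = atan2(−cos α − cos β, d + sin α + sin β) − atan2(−2, p) = 0.552272 rad; t = (φ − α) mod 2π = 5.123995 rad, q = (φ − β) mod 2π = 4.560253 rad → L = 7.41·(5.123995 + 4.747132 + 4.560253) = 7.41·14.431381 = 106.936530 m
RSL: p² = d² − 2 + 2cos(α−β) − 2d(sin α + sin β) = -0.862702 < 0 → infeasible
RLR: c = (6 − d² + 2cos(α−β) + 2d(sin α − sin β))/8 = -0.241502; p = 2π − arccos c = 4.468476 rad; φ = atan2(cos α − cos β, d − sin α + sin β) = 0.161699 rad; t = (α − φ + p/2) mod 2π = 3.784001 rad, q = (α − β − t + p) mod 2π = 0.120733 rad → L = 7.41·(3.784001 + 4.468476 + 0.120733) = 7.41·8.373210 = 62.045488 m
LRL: c = (6 − d² + 2cos(α−β) − 2d(sin α − sin β))/8 = -0.622307; p = 2π − arccos c = 4.040703 rad; φ = atan2(cos β − cos α, d + sin α − sin β) = -0.141308 rad; t = (φ − α + p/2) mod 2π = 0.167580 rad, q = (β − α − t + p) mod 2π = 4.436864 rad → L = 7.41·(0.167580 + 4.040703 + 4.436864) = 7.41·8.645147 = 64.060538 m
Shortest: RLR with L = 62.045488 m ≈ 62.0455 m
Convert RLR to answer units (arcs ×180/π): t = 3.784001·180/π = 216.8073°, p = 4.468476·180/π = 256.0248°, q = 0.120733·180/π = 6.9175°, L = 62.0455 m.

RLR: t = 216.8073°, p = 256.0248°, q = 6.9175°, L = 62.0455 m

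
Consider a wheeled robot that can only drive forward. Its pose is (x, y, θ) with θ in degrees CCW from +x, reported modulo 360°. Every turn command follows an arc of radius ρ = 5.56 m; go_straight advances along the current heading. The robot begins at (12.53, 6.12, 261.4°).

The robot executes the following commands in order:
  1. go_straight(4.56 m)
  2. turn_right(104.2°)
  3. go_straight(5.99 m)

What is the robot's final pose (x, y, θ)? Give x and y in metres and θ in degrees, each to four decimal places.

set_pose: (x, y, θ) = (12.5300, 6.1200, 261.4000°), ρ = 5.56
go_straight(4.56): x += 4.56·cos θ, y += 4.56·sin θ → (11.8481, 1.6113, 261.4000°)
turn_right(104.2°): centre at ρ to the right, rotate −104.2° → (4.1960, -2.6829, 157.2000°)
go_straight(5.99): x += 5.99·cos θ, y += 5.99·sin θ → (-1.3259, -0.3617, 157.2000°)

(-1.3259, -0.3617, 157.2000°)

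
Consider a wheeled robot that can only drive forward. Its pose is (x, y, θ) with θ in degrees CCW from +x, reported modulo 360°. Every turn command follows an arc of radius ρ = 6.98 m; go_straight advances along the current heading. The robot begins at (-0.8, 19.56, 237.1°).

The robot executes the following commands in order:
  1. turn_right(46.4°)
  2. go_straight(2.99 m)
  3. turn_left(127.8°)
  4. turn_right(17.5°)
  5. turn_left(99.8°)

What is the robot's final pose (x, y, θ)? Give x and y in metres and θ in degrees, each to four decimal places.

(0.2701, 0.5296, 40.8000°)

set_pose: (x, y, θ) = (-0.8000, 19.5600, 237.1000°), ρ = 6.98
turn_right(46.4°): centre at ρ to the right, rotate −46.4° → (-5.3646, 16.4927, 190.7000°)
go_straight(2.99): x += 2.99·cos θ, y += 2.99·sin θ → (-8.3026, 15.9376, 190.7000°)
turn_left(127.8°): centre at ρ to the left, rotate +127.8° → (-11.6317, 3.8512, 318.5000°)
turn_right(17.5°): centre at ρ to the right, rotate −17.5° → (-10.2738, 2.2185, 301.0000°)
turn_left(99.8°): centre at ρ to the left, rotate +99.8° → (0.2701, 0.5296, 400.8000° ≡ 40.8000°)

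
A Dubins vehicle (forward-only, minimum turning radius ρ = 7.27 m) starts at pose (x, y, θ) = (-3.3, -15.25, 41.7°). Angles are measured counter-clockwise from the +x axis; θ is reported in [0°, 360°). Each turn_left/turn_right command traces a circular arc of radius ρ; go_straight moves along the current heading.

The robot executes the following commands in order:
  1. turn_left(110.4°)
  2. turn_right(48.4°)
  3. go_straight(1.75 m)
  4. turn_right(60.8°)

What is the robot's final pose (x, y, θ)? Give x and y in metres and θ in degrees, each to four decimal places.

set_pose: (x, y, θ) = (-3.3000, -15.2500, 41.7000°), ρ = 7.27
turn_left(110.4°): centre at ρ to the left, rotate +110.4° → (-4.7344, -3.3970, 152.1000°)
turn_right(48.4°): centre at ρ to the right, rotate −48.4° → (-8.3957, 1.3062, 103.7000°)
go_straight(1.75): x += 1.75·cos θ, y += 1.75·sin θ → (-8.8102, 3.0064, 103.7000°)
turn_right(60.8°): centre at ρ to the right, rotate −60.8° → (-6.6958, 10.0538, 42.9000°)

(-6.6958, 10.0538, 42.9000°)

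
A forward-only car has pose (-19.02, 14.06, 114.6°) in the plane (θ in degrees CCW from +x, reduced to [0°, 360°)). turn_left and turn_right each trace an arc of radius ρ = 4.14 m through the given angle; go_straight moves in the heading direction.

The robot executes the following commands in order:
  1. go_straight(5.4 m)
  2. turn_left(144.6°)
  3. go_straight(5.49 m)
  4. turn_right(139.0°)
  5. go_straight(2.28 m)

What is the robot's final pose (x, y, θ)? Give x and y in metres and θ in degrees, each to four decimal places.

(-38.9192, 13.2933, 120.2000°)

set_pose: (x, y, θ) = (-19.0200, 14.0600, 114.6000°), ρ = 4.14
go_straight(5.4): x += 5.4·cos θ, y += 5.4·sin θ → (-21.2679, 18.9699, 114.6000°)
turn_left(144.6°): centre at ρ to the left, rotate +144.6° → (-29.0988, 18.0222, 259.2000°)
go_straight(5.49): x += 5.49·cos θ, y += 5.49·sin θ → (-30.1275, 12.6295, 259.2000°)
turn_right(139.0°): centre at ρ to the right, rotate −139.0° → (-37.7723, 11.3227, 120.2000°)
go_straight(2.28): x += 2.28·cos θ, y += 2.28·sin θ → (-38.9192, 13.2933, 120.2000°)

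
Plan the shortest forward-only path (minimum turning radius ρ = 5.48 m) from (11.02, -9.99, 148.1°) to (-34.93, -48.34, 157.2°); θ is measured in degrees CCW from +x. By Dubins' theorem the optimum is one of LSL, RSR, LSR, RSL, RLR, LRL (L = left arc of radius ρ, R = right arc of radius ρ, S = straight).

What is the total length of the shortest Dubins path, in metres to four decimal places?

63.0903 m

Let ψ = atan2(Δy, Δx) = atan2(-38.35, -45.95) = -140.1515° be the start→goal bearing.
Normalize: d = |goal − start| / ρ = 59.850856/5.48 = 10.921689, α = (θ_start − ψ) mod 360° = 288.2515° = 5.030938 rad, β = (θ_goal − ψ) mod 360° = 297.3515° = 5.189763 rad.
Common terms: sin α = -0.949691, cos α = 0.313189, sin β = -0.888204, cos β = 0.459449, cos(α−β) = 0.987414, d² = 119.283293. Work in radians in the unit-radius frame; every candidate has L = ρ·(t + p + q).
LSL: p² = 2 + d² − 2cos(α−β) + 2d(sin α − sin β) = 117.965395; p = √p² = 10.861188; φ = atan2(cos β − cos α, d + sin α − sin β) = 0.013467 rad; t = (φ − α) mod 2π = 1.265714 rad, q = (β − φ) mod 2π = 5.176297 rad → L = 5.48·(1.265714 + 10.861188 + 5.176297) = 5.48·17.303198 = 94.821524 m
RSR: p² = 2 + d² − 2cos(α−β) + 2d(sin β − sin α) = 120.651536; p = √p² = 10.984149; φ = atan2(cos α − cos β, d − sin α + sin β) = -0.013316 rad; t = (α − φ) mod 2π = 5.044254 rad, q = (φ − β) mod 2π = 1.080106 rad → L = 5.48·(5.044254 + 10.984149 + 1.080106) = 5.48·17.108510 = 93.754633 m
LSR: p² = d² − 2 + 2cos(α−β) + 2d(sin α + sin β) = 79.112282; p = √p² = 8.894509; φ = atan2(−cos α − cos β, d + sin α + sin β) − atan2(−2, p) = 0.136327 rad; t = (φ − α) mod 2π = 1.388574 rad, q = (φ − β) mod 2π = 1.229749 rad → L = 5.48·(1.388574 + 8.894509 + 1.229749) = 5.48·11.512831 = 63.090314 m
RSL: p² = d² − 2 + 2cos(α−β) − 2d(sin α + sin β) = 159.403960; p = √p² = 12.625528; φ = atan2(cos α + cos β, d − sin α − sin β) − atan2(2, p) = -0.096624 rad; t = (α − φ) mod 2π = 5.127562 rad, q = (β − φ) mod 2π = 5.286387 rad → L = 5.48·(5.127562 + 12.625528 + 5.286387) = 5.48·23.039478 = 126.256339 m
RLR: c = (6 − d² + 2cos(α−β) + 2d(sin α − sin β))/8 = -14.081442, |c| > 1 → infeasible
LRL: c = (6 − d² + 2cos(α−β) − 2d(sin α − sin β))/8 = -13.745674, |c| > 1 → infeasible
Shortest: LSR with L = 63.090314 m ≈ 63.0903 m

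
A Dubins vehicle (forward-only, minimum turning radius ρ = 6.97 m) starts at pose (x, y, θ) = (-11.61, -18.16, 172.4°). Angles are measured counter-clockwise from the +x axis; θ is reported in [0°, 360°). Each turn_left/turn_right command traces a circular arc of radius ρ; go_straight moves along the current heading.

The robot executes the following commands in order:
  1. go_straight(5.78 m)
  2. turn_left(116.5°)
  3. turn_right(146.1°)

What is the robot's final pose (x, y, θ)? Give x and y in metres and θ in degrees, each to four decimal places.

set_pose: (x, y, θ) = (-11.6100, -18.1600, 172.4000°), ρ = 6.97
go_straight(5.78): x += 5.78·cos θ, y += 5.78·sin θ → (-17.3392, -17.3956, 172.4000°)
turn_left(116.5°): centre at ρ to the left, rotate +116.5° → (-24.8553, -26.5620, 288.9000°)
turn_right(146.1°): centre at ρ to the right, rotate −146.1° → (-35.6635, -34.3716, 142.8000°)

(-35.6635, -34.3716, 142.8000°)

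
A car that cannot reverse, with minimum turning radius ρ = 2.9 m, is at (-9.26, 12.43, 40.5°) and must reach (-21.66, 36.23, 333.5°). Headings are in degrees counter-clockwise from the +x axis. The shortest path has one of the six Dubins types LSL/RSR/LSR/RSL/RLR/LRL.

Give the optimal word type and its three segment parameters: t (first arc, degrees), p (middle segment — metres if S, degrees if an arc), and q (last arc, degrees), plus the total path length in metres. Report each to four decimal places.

LSR: t = 96.3924°, p = 21.6063 m, q = 163.3924°, L = 34.7552 m

Let ψ = atan2(Δy, Δx) = atan2(23.80, -12.40) = 117.5199° be the start→goal bearing.
Normalize: d = |goal − start| / ρ = 26.836542/2.9 = 9.253980, α = (θ_start − ψ) mod 360° = 282.9801° = 4.938935 rad, β = (θ_goal − ψ) mod 360° = 215.9801° = 3.769564 rad.
Common terms: sin α = -0.974448, cos α = 0.224613, sin β = -0.587504, cos β = -0.809221, cos(α−β) = 0.390731, d² = 85.636147. Work in radians in the unit-radius frame; every candidate has L = ρ·(t + p + q).
LSL: p² = 2 + d² − 2cos(α−β) + 2d(sin α − sin β) = 79.693145; p = √p² = 8.927102; φ = atan2(cos β − cos α, d + sin α − sin β) = -0.116069 rad; t = (φ − α) mod 2π = 1.228182 rad, q = (β − φ) mod 2π = 3.885633 rad → L = 2.9·(1.228182 + 8.927102 + 3.885633) = 2.9·14.040916 = 40.718658 m
RSR: p² = 2 + d² − 2cos(α−β) + 2d(sin β − sin α) = 94.016225; p = √p² = 9.696196; φ = atan2(cos α − cos β, d − sin α + sin β) = 0.106826 rad; t = (α − φ) mod 2π = 4.832109 rad, q = (φ − β) mod 2π = 2.620447 rad → L = 2.9·(4.832109 + 9.696196 + 2.620447) = 2.9·17.148752 = 49.731382 m
LSR: p² = d² − 2 + 2cos(α−β) + 2d(sin α + sin β) = 55.509056; p = √p² = 7.450440; φ = atan2(−cos α − cos β, d + sin α + sin β) − atan2(−2, p) = 0.338114 rad; t = (φ − α) mod 2π = 1.682364 rad, q = (φ − β) mod 2π = 2.851735 rad → L = 2.9·(1.682364 + 7.450440 + 2.851735) = 2.9·11.984540 = 34.755165 m
RSL: p² = d² − 2 + 2cos(α−β) − 2d(sin α + sin β) = 113.326163; p = √p² = 10.645476; φ = atan2(cos α + cos β, d − sin α − sin β) − atan2(2, p) = -0.239707 rad; t = (α − φ) mod 2π = 5.178641 rad, q = (β − φ) mod 2π = 4.009271 rad → L = 2.9·(5.178641 + 10.645476 + 4.009271) = 2.9·19.833388 = 57.516825 m
RLR: c = (6 − d² + 2cos(α−β) + 2d(sin α − sin β))/8 = -10.752028, |c| > 1 → infeasible
LRL: c = (6 − d² + 2cos(α−β) − 2d(sin α − sin β))/8 = -8.961643, |c| > 1 → infeasible
Shortest: LSR with L = 34.755165 m ≈ 34.7552 m
Convert LSR to answer units (arcs ×180/π): t = 1.682364·180/π = 96.3924°, p = ρ·p = 2.9·7.450440 = 21.6063 m, q = 2.851735·180/π = 163.3924°, L = 34.7552 m.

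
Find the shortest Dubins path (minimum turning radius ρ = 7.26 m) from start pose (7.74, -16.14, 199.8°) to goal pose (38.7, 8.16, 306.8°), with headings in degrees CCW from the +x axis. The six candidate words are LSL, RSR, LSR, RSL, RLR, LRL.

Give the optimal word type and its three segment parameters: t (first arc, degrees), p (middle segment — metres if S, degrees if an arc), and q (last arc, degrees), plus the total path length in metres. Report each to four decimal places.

Let ψ = atan2(Δy, Δx) = atan2(24.30, 30.96) = 38.1278° be the start→goal bearing.
Normalize: d = |goal − start| / ρ = 39.357485/7.26 = 5.421141, α = (θ_start − ψ) mod 360° = 161.6722° = 2.821712 rad, β = (θ_goal − ψ) mod 360° = 268.6722° = 4.689215 rad.
Common terms: sin α = 0.314453, cos α = -0.949273, sin β = -0.999731, cos β = -0.023172, cos(α−β) = -0.292372, d² = 29.388771. Work in radians in the unit-radius frame; every candidate has L = ρ·(t + p + q).
LSL: p² = 2 + d² − 2cos(α−β) + 2d(sin α − sin β) = 46.222273; p = √p² = 6.798696; φ = atan2(cos β − cos α, d + sin α − sin β) = 0.136642 rad; t = (φ − α) mod 2π = 3.598115 rad, q = (β − φ) mod 2π = 4.552572 rad → L = 7.26·(3.598115 + 6.798696 + 4.552572) = 7.26·14.949384 = 108.532528 m
RSR: p² = 2 + d² − 2cos(α−β) + 2d(sin β − sin α) = 17.724756; p = √p² = 4.210078; φ = atan2(cos α − cos β, d − sin α + sin β) = -0.221786 rad; t = (α − φ) mod 2π = 3.043498 rad, q = (φ − β) mod 2π = 1.372185 rad → L = 7.26·(3.043498 + 4.210078 + 1.372185) = 7.26·8.625761 = 62.623024 m
LSR: p² = d² − 2 + 2cos(α−β) + 2d(sin α + sin β) = 19.374044; p = √p² = 4.401596; φ = atan2(−cos α − cos β, d + sin α + sin β) − atan2(−2, p) = 0.629012 rad; t = (φ − α) mod 2π = 4.090485 rad, q = (φ − β) mod 2π = 2.222983 rad → L = 7.26·(4.090485 + 4.401596 + 2.222983) = 7.26·10.715064 = 77.791365 m
RSL: p² = d² − 2 + 2cos(α−β) − 2d(sin α + sin β) = 34.234011; p = √p² = 5.850984; φ = atan2(cos α + cos β, d − sin α − sin β) − atan2(2, p) = -0.487295 rad; t = (α − φ) mod 2π = 3.309007 rad, q = (β − φ) mod 2π = 5.176510 rad → L = 7.26·(3.309007 + 5.850984 + 5.176510) = 7.26·14.336501 = 104.082998 m
RLR: c = (6 − d² + 2cos(α−β) + 2d(sin α − sin β))/8 = -1.215595, |c| > 1 → infeasible
LRL: c = (6 − d² + 2cos(α−β) − 2d(sin α − sin β))/8 = -4.777784, |c| > 1 → infeasible
Shortest: RSR with L = 62.623024 m ≈ 62.6230 m
Convert RSR to answer units (arcs ×180/π): t = 3.043498·180/π = 174.3796°, p = ρ·p = 7.26·4.210078 = 30.5652 m, q = 1.372185·180/π = 78.6204°, L = 62.6230 m.

RSR: t = 174.3796°, p = 30.5652 m, q = 78.6204°, L = 62.6230 m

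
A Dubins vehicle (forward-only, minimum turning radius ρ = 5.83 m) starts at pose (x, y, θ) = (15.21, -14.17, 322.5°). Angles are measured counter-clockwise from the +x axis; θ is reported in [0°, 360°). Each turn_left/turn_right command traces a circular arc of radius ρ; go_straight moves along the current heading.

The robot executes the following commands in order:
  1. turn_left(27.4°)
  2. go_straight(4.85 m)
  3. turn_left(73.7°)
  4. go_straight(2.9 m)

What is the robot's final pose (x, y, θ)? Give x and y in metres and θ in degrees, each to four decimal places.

(30.0454, -10.3899, 63.6000°)

set_pose: (x, y, θ) = (15.2100, -14.1700, 322.5000°), ρ = 5.83
turn_left(27.4°): centre at ρ to the left, rotate +27.4° → (17.7367, -15.2844, 349.9000°)
go_straight(4.85): x += 4.85·cos θ, y += 4.85·sin θ → (22.5115, -16.1349, 349.9000°)
turn_left(73.7°): centre at ρ to the left, rotate +73.7° → (28.7559, -12.9875, 423.6000° ≡ 63.6000°)
go_straight(2.9): x += 2.9·cos θ, y += 2.9·sin θ → (30.0454, -10.3899, 63.6000°)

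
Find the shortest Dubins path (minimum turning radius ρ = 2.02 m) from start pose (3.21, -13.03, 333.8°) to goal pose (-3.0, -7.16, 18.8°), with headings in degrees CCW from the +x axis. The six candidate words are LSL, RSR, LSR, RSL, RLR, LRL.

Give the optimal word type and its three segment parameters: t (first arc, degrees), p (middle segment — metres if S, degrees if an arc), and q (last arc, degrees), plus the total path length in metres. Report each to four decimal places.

RSR: t = 204.8328°, p = 7.4215 m, q = 110.1672°, L = 18.5270 m

Let ψ = atan2(Δy, Δx) = atan2(5.87, -6.21) = 136.6122° be the start→goal bearing.
Normalize: d = |goal − start| / ρ = 8.545233/2.02 = 4.230313, α = (θ_start − ψ) mod 360° = 197.1878° = 3.441576 rad, β = (θ_goal − ψ) mod 360° = 242.1878° = 4.226974 rad.
Common terms: sin α = -0.295505, cos α = -0.955341, sin β = -0.884482, cos β = -0.466575, cos(α−β) = 0.707107, d² = 17.895549. Work in radians in the unit-radius frame; every candidate has L = ρ·(t + p + q).
LSL: p² = 2 + d² − 2cos(α−β) + 2d(sin α − sin β) = 23.464451; p = √p² = 4.844012; φ = atan2(cos β − cos α, d + sin α − sin β) = 0.101073 rad; t = (φ − α) mod 2π = 2.942682 rad, q = (β − φ) mod 2π = 4.125901 rad → L = 2.02·(2.942682 + 4.844012 + 4.125901) = 2.02·11.912595 = 24.063443 m
RSR: p² = 2 + d² − 2cos(α−β) + 2d(sin β − sin α) = 13.498221; p = √p² = 3.673993; φ = atan2(cos α − cos β, d − sin α + sin β) = -0.133430 rad; t = (α − φ) mod 2π = 3.575006 rad, q = (φ − β) mod 2π = 1.922781 rad → L = 2.02·(3.575006 + 3.673993 + 1.922781) = 2.02·9.171780 = 18.526995 m
LSR: p² = d² − 2 + 2cos(α−β) + 2d(sin α + sin β) = 7.326341; p = √p² = 2.706721; φ = atan2(−cos α − cos β, d + sin α + sin β) − atan2(−2, p) = 1.072565 rad; t = (φ − α) mod 2π = 3.914174 rad, q = (φ − β) mod 2π = 3.128775 rad → L = 2.02·(3.914174 + 2.706721 + 3.128775) = 2.02·9.749670 = 19.694334 m
RSL: p² = d² − 2 + 2cos(α−β) − 2d(sin α + sin β) = 27.293185; p = √p² = 5.224288; φ = atan2(cos α + cos β, d − sin α − sin β) − atan2(2, p) = -0.622620 rad; t = (α − φ) mod 2π = 4.064196 rad, q = (β − φ) mod 2π = 4.849594 rad → L = 2.02·(4.064196 + 5.224288 + 4.849594) = 2.02·14.138078 = 28.558918 m
RLR: c = (6 − d² + 2cos(α−β) + 2d(sin α − sin β))/8 = -0.687278; p = 2π − arccos c = 3.954654 rad; φ = atan2(cos α − cos β, d − sin α + sin β) = -0.133430 rad; t = (α − φ + p/2) mod 2π = 5.552333 rad, q = (α − β − t + p) mod 2π = 3.900108 rad → L = 2.02·(5.552333 + 3.954654 + 3.900108) = 2.02·13.407096 = 27.082334 m
LRL: c = (6 − d² + 2cos(α−β) − 2d(sin α − sin β))/8 = -1.933056, |c| > 1 → infeasible
Shortest: RSR with L = 18.526995 m ≈ 18.5270 m
Convert RSR to answer units (arcs ×180/π): t = 3.575006·180/π = 204.8328°, p = ρ·p = 2.02·3.673993 = 7.4215 m, q = 1.922781·180/π = 110.1672°, L = 18.5270 m.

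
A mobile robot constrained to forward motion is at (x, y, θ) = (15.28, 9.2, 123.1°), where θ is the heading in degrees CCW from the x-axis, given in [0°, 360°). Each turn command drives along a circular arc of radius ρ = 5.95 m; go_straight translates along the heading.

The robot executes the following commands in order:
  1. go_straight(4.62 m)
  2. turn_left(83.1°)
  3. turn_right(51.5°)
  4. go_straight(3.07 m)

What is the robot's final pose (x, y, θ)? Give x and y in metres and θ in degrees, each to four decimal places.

(-2.7996, 16.4310, 154.7000°)

set_pose: (x, y, θ) = (15.2800, 9.2000, 123.1000°), ρ = 5.95
go_straight(4.62): x += 4.62·cos θ, y += 4.62·sin θ → (12.7570, 13.0703, 123.1000°)
turn_left(83.1°): centre at ρ to the left, rotate +83.1° → (5.1456, 15.1596, 206.2000°)
turn_right(51.5°): centre at ρ to the right, rotate −51.5° → (-0.0241, 15.1190, 154.7000°)
go_straight(3.07): x += 3.07·cos θ, y += 3.07·sin θ → (-2.7996, 16.4310, 154.7000°)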